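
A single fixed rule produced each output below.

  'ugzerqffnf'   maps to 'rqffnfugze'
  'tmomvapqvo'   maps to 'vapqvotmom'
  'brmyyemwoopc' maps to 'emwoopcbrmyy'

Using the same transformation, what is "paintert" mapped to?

What's happening: move the last character to the front, then swap the front and back halves of the string.
"paintert" → "tpainter" → "ntertpai".

ntertpai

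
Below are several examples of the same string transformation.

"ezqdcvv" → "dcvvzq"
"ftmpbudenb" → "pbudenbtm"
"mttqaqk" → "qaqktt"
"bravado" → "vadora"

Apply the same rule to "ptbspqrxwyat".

Rule — delete the first character, then move the first 2 characters to the end (rotate left by 2).
On "ptbspqrxwyat" that produces "spqrxwyattb".

spqrxwyattb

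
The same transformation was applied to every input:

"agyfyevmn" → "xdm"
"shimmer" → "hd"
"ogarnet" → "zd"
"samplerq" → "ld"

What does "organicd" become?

In each case the input is transformed by: keep one character in every 3, starting at position 3 (positions 3rd, 6th, 9th, ...), then shift every letter 1 place backward in the alphabet (wrapping around).
Starting from "organicd": after the first operation, "gi"; after the second, "fh".

fh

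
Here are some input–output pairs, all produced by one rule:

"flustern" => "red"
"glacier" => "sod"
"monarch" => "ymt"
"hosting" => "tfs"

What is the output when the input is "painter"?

bzd

Rule — shift every letter 12 places forward in the alphabet (wrapping around), then keep one character in every 3, starting at position 1 (positions 1st, 4th, 7th, ...).
Applying both steps to "painter": "bmuzfqd", then "bzd".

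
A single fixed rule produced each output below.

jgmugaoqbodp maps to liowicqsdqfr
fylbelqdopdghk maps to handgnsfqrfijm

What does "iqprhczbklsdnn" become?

ksrtjebdmnufpp

Looking at the pairs, the operation is to shift every letter 2 places forward in the alphabet (wrapping around).
For "iqprhczbklsdnn" the result is "ksrtjebdmnufpp".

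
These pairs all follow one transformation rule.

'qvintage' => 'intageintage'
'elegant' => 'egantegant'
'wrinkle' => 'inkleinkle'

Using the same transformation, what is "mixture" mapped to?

xturexture

Each output is the input with this applied: delete the first 2 characters, then write the whole string twice.
Applying both steps to "mixture": "xture", then "xturexture".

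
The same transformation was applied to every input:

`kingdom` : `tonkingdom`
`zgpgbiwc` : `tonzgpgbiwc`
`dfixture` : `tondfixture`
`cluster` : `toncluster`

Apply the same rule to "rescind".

The transformation: prepend "ton".
"rescind" → "tonrescind".

tonrescind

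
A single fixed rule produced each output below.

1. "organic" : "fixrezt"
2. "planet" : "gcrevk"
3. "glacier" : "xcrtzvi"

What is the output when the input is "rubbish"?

ilsszjy

Looking at the pairs, the operation is to shift every letter 9 places backward in the alphabet (wrapping around).
For "rubbish" the result is "ilsszjy".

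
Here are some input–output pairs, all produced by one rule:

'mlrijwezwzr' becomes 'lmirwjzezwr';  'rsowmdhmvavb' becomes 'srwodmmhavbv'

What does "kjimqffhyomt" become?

jkmifqhfoytm

The rule is to swap each adjacent pair of characters (1↔2, 3↔4, ...).
"kjimqffhyomt" → "jkmifqhfoytm".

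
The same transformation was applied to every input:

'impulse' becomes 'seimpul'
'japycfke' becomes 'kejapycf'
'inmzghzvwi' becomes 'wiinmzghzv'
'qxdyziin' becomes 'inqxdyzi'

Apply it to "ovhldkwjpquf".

In each case the input is transformed by: move the last 2 characters to the front (rotate right by 2).
On "ovhldkwjpquf" that produces "ufovhldkwjpq".

ufovhldkwjpq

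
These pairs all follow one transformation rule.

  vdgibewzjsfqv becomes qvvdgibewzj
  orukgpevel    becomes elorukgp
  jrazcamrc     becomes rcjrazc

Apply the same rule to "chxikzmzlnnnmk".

mkchxikzmzln

What's happening: move the last 2 characters to the front (rotate right by 2), then delete the last 2 characters.
On "chxikzmzlnnnmk": the first step gives "mkchxikzmzlnnn", and the second then gives "mkchxikzmzln".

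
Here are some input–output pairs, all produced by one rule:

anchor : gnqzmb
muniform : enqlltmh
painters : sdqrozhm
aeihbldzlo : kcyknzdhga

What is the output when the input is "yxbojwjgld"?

The transformation: swap the front and back halves of the string, then shift every letter 1 place backward in the alphabet (wrapping around).
"yxbojwjgld" → "wjgldyxboj" → "vifkcxwani".
(Check on "aeihbldzlo": → "ldzloaeihb" → "kcyknzdhga" ✓)

vifkcxwani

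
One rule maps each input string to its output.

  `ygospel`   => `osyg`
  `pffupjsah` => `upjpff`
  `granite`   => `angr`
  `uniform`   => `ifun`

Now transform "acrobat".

The rule is to delete the last 3 characters, then swap the front and back halves of the string.
"acrobat" → "acro" → "roac".

roac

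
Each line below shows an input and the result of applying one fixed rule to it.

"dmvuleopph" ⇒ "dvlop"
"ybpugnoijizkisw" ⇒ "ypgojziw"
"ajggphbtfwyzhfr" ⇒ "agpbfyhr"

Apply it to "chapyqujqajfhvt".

cayuqjht

The transformation: keep every other character starting from the first (positions 1st, 3rd, 5th, ...).
Doing the same to "chapyqujqajfhvt": "cayuqjht".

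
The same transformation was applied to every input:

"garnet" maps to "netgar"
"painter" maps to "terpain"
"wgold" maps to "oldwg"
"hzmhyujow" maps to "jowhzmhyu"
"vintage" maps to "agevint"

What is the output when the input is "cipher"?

hercip

The transformation: move the last 3 characters to the front (rotate right by 3).
On "cipher" that produces "hercip".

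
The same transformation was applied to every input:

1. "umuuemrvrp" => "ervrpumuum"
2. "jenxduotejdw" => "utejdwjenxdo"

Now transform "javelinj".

einjjavl

The rule is to swap the front and back halves of the string, then swap the first and last characters.
Working it through for "javelinj": intermediate "linjjave", final "einjjavl".
(Check on "umuuemrvrp": → "mrvrpumuue" → "ervrpumuum" ✓)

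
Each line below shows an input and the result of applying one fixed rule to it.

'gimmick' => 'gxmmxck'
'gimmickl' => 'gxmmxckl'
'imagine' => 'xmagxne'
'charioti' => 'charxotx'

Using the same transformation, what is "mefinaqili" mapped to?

mefxnaqxlx

The rule is to replace every "i" with "x".
Applying that to "mefinaqili" gives "mefxnaqxlx".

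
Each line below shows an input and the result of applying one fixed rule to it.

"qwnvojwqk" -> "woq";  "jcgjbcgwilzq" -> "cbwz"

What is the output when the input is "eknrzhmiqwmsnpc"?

Rule — keep one character in every 3, starting at position 2 (positions 2nd, 5th, 8th, ...).
On "eknrzhmiqwmsnpc" that produces "kzimp".

kzimp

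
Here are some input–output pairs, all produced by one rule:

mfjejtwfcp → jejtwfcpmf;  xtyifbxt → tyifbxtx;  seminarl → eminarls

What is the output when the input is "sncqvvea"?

Looking at the pairs, the operation is to swap the front and back halves of the string, then move the last 3 characters to the front (rotate right by 3).
For "sncqvvea" the result is "ncqvveas".

ncqvveas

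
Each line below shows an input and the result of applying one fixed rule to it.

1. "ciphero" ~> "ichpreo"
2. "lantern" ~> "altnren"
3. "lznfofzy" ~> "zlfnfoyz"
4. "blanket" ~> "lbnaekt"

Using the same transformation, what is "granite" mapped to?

The transformation: swap each adjacent pair of characters (1↔2, 3↔4, ...).
Applying that to "granite" gives "rgnatie".

rgnatie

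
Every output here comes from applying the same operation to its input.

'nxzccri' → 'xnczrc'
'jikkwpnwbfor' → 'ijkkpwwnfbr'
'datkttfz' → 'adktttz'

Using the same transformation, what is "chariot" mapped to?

hcraoi

Each output is the input with this applied: swap each adjacent pair of characters (1↔2, 3↔4, ...), then delete the last character.
Starting from "chariot": after the first operation, "hcraoit"; after the second, "hcraoi".
(Check on "datkttfz": → "adktttzf" → "adktttz" ✓)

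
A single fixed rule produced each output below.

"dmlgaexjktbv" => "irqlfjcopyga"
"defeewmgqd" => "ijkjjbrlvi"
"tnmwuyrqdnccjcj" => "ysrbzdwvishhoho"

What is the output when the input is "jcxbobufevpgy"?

ohcgtgzkjauld

Looking at the pairs, the operation is to shift every letter 5 places forward in the alphabet (wrapping around).
"jcxbobufevpgy" → "ohcgtgzkjauld".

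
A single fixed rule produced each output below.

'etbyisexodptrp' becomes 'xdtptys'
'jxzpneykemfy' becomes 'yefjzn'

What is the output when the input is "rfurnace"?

Rule — swap the front and back halves of the string, then keep every other character starting from the first (positions 1st, 3rd, 5th, ...).
On "rfurnace" that produces "ncru".

ncru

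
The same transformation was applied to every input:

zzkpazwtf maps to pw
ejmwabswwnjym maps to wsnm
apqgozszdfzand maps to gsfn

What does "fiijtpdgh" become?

jd

Each output is the input with this applied: delete the first character, then keep one character in every 3, starting at position 3 (positions 3rd, 6th, 9th, ...).
Applying both steps to "fiijtpdgh": "iijtpdgh", then "jd".
(Check on "ejmwabswwnjym": → "jmwabswwnjym" → "wsnm" ✓)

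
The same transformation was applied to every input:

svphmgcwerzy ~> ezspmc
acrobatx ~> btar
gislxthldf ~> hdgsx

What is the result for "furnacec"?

aefr

Each output is the input with this applied: keep every other character starting from the first (positions 1st, 3rd, 5th, ...), then move the last 2 characters to the front (rotate right by 2).
Starting from "furnacec": after the first operation, "frae"; after the second, "aefr".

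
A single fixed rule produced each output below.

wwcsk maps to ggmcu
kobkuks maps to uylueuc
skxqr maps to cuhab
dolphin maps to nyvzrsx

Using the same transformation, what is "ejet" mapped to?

What's happening: shift every letter 10 places forward in the alphabet (wrapping around).
For "ejet" the result is "otod".

otod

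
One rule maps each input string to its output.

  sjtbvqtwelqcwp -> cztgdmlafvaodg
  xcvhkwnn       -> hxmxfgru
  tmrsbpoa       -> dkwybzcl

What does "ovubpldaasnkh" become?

What's happening: take characters alternately from the front and the back (1st, last, 2nd, 2nd-last, ...), then shift every letter 10 places forward in the alphabet (wrapping around).
"ovubpldaasnkh" → "ohvkunbspalad" → "yrfuexlczkvkn".

yrfuexlczkvkn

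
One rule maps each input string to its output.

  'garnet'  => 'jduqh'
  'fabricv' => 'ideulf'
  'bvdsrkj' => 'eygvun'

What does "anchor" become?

dqfkr

The rule is to shift every letter 3 places forward in the alphabet (wrapping around), then delete the last character.
Starting from "anchor": after the first operation, "dqfkru"; after the second, "dqfkr".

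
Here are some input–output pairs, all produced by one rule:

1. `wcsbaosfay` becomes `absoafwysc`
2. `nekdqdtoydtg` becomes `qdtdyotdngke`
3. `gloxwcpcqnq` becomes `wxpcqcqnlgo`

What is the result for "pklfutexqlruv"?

In each case the input is transformed by: move the first 3 characters to the end (rotate left by 3), then swap each adjacent pair of characters (1↔2, 3↔4, ...).
For "pklfutexqlruv" the result is "ufetqxrlvukpl".
(Check on "nekdqdtoydtg": → "dqdtoydtgnek" → "qdtdyotdngke" ✓)

ufetqxrlvukpl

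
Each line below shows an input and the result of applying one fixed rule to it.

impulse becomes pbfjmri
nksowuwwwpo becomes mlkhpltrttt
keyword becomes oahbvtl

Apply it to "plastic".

fzmixpq

Looking at the pairs, the operation is to shift every letter 3 places backward in the alphabet (wrapping around), then move the last 2 characters to the front (rotate right by 2).
For "plastic", step one produces "mixpqfz"; step two turns that into "fzmixpq".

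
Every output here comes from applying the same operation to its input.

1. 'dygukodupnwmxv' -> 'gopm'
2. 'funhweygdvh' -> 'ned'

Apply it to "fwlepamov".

lav

Each output is the input with this applied: keep one character in every 3, starting at position 3 (positions 3rd, 6th, 9th, ...).
On "fwlepamov" that produces "lav".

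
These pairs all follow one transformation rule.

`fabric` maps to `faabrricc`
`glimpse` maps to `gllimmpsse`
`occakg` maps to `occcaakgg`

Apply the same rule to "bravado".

The rule is to repeat every character 3 times, then keep every other character starting from the second (positions 2nd, 4th, 6th, ...).
For "bravado", step one produces "bbbrrraaavvvaaadddooo"; step two turns that into "brravvaddo".

brravvaddo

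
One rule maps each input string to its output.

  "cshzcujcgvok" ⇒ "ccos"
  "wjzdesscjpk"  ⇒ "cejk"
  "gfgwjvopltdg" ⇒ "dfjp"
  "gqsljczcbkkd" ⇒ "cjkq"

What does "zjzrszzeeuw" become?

What's happening: keep one character in every 3, starting at position 2 (positions 2nd, 5th, 8th, ...), then sort the characters into alphabetical order.
On "zjzrszzeeuw" that produces "ejsw".

ejsw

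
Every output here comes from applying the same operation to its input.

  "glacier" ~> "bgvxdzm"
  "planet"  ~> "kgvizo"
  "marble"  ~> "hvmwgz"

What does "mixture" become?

hdsopmz

The rule is to shift every letter 5 places backward in the alphabet (wrapping around).
Doing the same to "mixture": "hdsopmz".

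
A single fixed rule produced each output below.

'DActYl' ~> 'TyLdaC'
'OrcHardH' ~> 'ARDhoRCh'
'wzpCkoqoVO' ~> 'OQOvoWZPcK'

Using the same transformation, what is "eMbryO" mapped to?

The rule is to swap the front and back halves of the string, then flip the case of every letter.
Working it through for "eMbryO": intermediate "ryOeMb", final "RYoEmB".

RYoEmB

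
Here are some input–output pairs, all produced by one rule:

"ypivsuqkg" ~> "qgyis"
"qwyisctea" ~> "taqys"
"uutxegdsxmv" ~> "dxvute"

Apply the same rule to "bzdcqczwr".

zrbdq

Rule — keep every other character starting from the first (positions 1st, 3rd, 5th, ...), then move the first 3 characters to the end (rotate left by 3).
Applying both steps to "bzdcqczwr": "bdqzr", then "zrbdq".
(Check on "qwyisctea": → "qysta" → "taqys" ✓)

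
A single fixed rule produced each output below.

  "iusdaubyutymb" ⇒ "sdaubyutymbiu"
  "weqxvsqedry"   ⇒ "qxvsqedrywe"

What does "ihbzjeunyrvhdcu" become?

bzjeunyrvhdcuih

Each output is the input with this applied: move the first 2 characters to the end (rotate left by 2).
On "ihbzjeunyrvhdcu" that produces "bzjeunyrvhdcuih".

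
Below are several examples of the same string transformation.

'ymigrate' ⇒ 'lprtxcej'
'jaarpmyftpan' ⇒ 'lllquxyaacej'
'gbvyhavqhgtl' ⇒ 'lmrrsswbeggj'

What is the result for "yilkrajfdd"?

Rule — sort the characters into alphabetical order, then shift every letter 11 places forward in the alphabet (wrapping around).
Applying both steps to "yilkrajfdd": "addfijklry", then "looqtuvwcj".

looqtuvwcj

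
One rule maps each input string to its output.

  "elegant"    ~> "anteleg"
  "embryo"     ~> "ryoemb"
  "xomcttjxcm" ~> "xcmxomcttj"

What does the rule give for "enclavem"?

In each case the input is transformed by: move the last 3 characters to the front (rotate right by 3).
On "enclavem" that produces "vemencla".

vemencla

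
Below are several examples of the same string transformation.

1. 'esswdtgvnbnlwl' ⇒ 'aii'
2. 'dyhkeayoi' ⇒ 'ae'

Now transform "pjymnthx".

In each case the input is transformed by: shift every letter 3 places backward in the alphabet (wrapping around), then keep only the vowels.
Applying both steps to "pjymnthx": "mgvjkqeu", then "eu".

eu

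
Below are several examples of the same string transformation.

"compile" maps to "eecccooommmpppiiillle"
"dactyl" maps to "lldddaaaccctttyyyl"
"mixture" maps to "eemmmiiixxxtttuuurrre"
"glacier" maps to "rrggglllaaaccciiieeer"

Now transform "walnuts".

sswwwaaalllnnnuuuttts

Each output is the input with this applied: repeat every character 3 times, then move the last 2 characters to the front (rotate right by 2).
Starting from "walnuts": after the first operation, "wwwaaalllnnnuuutttsss"; after the second, "sswwwaaalllnnnuuuttts".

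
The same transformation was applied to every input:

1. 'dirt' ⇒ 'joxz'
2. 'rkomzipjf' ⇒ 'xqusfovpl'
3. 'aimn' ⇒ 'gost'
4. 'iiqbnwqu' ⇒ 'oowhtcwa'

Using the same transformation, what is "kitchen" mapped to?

qozinkt

In each case the input is transformed by: shift every letter 6 places forward in the alphabet (wrapping around).
Doing the same to "kitchen": "qozinkt".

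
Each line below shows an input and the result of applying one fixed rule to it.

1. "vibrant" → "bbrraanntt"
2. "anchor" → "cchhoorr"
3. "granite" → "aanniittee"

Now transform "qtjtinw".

The rule is to delete the first 2 characters, then double every character.
"qtjtinw" → "jtinw" → "jjttiinnww".

jjttiinnww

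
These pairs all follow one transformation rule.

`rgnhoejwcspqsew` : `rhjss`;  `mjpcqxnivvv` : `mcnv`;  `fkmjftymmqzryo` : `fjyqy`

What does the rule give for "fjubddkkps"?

The pattern: keep one character in every 3, starting at position 1 (positions 1st, 4th, 7th, ...).
For "fjubddkkps" the result is "fbks".

fbks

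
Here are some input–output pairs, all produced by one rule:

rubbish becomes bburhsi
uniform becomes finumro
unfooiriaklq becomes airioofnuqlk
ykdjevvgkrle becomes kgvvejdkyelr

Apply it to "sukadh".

kushda

The pattern: reverse the string, then move the first 3 characters to the end (rotate left by 3).
On "sukadh" that produces "kushda".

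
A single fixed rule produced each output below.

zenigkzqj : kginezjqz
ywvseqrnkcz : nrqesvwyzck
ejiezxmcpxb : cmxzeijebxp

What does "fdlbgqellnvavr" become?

vnlleqgbldfrva

Looking at the pairs, the operation is to reverse the string, then move the first 3 characters to the end (rotate left by 3).
Doing the same to "fdlbgqellnvavr": "vnlleqgbldfrva".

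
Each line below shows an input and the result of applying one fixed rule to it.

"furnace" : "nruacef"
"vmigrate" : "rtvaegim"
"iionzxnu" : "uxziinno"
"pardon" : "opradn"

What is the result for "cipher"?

Rule — sort the characters into alphabetical order, then move the last 3 characters to the front (rotate right by 3).
Applying both steps to "cipher": "cehipr", then "iprceh".

iprceh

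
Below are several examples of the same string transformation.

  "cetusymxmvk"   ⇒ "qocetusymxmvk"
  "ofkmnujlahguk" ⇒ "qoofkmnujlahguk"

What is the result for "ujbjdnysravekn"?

The transformation: prepend "qo".
Doing the same to "ujbjdnysravekn": "qoujbjdnysravekn".

qoujbjdnysravekn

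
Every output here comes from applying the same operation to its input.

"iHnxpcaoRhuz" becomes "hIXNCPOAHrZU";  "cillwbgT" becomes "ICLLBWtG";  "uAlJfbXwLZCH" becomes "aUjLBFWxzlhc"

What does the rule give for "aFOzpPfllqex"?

In each case the input is transformed by: flip the case of every letter, then swap each adjacent pair of characters (1↔2, 3↔4, ...).
Working it through for "aFOzpPfllqex": intermediate "AfoZPpFLLQEX", final "fAZopPLFQLXE".
(Check on "uAlJfbXwLZCH": → "UaLjFBxWlzch" → "aUjLBFWxzlhc" ✓)

fAZopPLFQLXE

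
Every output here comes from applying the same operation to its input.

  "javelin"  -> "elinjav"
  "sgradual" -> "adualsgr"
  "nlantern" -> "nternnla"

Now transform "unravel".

The pattern: move the first 3 characters to the end (rotate left by 3).
"unravel" → "avelunr".

avelunr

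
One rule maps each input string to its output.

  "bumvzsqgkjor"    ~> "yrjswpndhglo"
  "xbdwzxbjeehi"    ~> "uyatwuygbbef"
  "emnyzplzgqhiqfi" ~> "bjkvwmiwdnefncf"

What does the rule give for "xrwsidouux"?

The rule is to shift every letter 3 places backward in the alphabet (wrapping around).
"xrwsidouux" → "uotpfalrru".

uotpfalrru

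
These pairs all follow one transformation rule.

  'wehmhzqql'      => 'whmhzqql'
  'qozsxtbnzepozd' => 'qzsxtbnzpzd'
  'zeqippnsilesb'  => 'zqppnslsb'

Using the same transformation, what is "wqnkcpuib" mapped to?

wqnkcpb

Each output is the input with this applied: remove every vowel.
So "wqnkcpuib" becomes "wqnkcpb".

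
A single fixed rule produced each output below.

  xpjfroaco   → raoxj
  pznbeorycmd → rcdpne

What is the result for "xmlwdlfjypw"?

fywxld

The rule is to keep every other character starting from the first (positions 1st, 3rd, 5th, ...), then move the last 3 characters to the front (rotate right by 3).
For "xmlwdlfjypw", step one produces "xldfyw"; step two turns that into "fywxld".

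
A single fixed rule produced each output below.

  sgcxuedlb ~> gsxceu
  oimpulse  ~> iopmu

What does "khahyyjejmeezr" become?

What's happening: delete the last 3 characters, then swap each adjacent pair of characters (1↔2, 3↔4, ...).
On "khahyyjejmeezr" that produces "hkhayyejmje".

hkhayyejmje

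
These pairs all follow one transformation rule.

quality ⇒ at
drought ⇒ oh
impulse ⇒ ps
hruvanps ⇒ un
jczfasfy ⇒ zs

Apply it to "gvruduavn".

Looking at the pairs, the operation is to keep one character in every 3, starting at position 3 (positions 3rd, 6th, 9th, ...).
So "gvruduavn" becomes "run".

run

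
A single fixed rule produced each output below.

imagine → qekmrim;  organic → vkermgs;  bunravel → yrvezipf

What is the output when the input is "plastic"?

The pattern: shift every letter 4 places forward in the alphabet (wrapping around), then move the first character to the end.
On "plastic": the first step gives "tpewxmg", and the second then gives "pewxmgt".

pewxmgt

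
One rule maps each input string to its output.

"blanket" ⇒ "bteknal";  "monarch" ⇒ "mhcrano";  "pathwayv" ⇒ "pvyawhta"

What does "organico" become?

Each output is the input with this applied: move the first character to the end, then reverse the string.
Applying both steps to "organico": "rganicoo", then "oocinagr".

oocinagr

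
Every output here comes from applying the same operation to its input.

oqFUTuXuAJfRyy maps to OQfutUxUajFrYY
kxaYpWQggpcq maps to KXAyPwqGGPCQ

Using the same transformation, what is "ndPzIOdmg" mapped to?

NDpZioDMG

The rule is to flip the case of every letter.
Doing the same to "ndPzIOdmg": "NDpZioDMG".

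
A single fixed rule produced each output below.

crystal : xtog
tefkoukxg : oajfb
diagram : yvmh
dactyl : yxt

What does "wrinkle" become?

rdfz

What's happening: shift every letter 5 places backward in the alphabet (wrapping around), then keep every other character starting from the first (positions 1st, 3rd, 5th, ...).
So "wrinkle" becomes "rdfz".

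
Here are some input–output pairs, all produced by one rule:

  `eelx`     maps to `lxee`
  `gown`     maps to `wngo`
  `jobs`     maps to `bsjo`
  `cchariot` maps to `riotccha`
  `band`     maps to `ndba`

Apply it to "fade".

What's happening: swap the front and back halves of the string.
So "fade" becomes "defa".

defa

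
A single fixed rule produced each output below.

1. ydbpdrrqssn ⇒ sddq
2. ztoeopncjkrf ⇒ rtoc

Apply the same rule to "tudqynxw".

xuy

The pattern: move the last 3 characters to the front (rotate right by 3), then keep one character in every 3, starting at position 2 (positions 2nd, 5th, 8th, ...).
Working it through for "tudqynxw": intermediate "nxwtudqy", final "xuy".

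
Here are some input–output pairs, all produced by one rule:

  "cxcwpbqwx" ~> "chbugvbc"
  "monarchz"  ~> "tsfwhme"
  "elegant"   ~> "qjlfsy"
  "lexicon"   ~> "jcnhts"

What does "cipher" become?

numjw

In each case the input is transformed by: shift every letter 5 places forward in the alphabet (wrapping around), then delete the first character.
Starting from "cipher": after the first operation, "hnumjw"; after the second, "numjw".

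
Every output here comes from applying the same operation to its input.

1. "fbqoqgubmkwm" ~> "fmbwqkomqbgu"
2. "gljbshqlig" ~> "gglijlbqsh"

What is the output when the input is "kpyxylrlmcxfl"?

Looking at the pairs, the operation is to take characters alternately from the front and the back (1st, last, 2nd, 2nd-last, ...).
Doing the same to "kpyxylrlmcxfl": "klpfyxxcymllr".

klpfyxxcymllr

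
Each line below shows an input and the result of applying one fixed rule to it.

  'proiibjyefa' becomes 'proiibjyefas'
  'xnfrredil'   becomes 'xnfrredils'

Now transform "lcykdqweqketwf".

The transformation: append "s".
Doing the same to "lcykdqweqketwf": "lcykdqweqketwfs".

lcykdqweqketwfs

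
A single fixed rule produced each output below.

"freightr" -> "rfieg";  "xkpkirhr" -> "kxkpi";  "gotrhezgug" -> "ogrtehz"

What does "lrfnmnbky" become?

rlnfnm

The rule is to delete the last 3 characters, then swap each adjacent pair of characters (1↔2, 3↔4, ...).
On "lrfnmnbky": the first step gives "lrfnmn", and the second then gives "rlnfnm".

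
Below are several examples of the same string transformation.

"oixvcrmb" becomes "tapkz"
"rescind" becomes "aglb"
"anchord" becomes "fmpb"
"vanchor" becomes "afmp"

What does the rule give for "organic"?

ylga

The pattern: shift every letter 2 places backward in the alphabet (wrapping around), then delete the first 3 characters.
Applying that to "organic" gives "ylga".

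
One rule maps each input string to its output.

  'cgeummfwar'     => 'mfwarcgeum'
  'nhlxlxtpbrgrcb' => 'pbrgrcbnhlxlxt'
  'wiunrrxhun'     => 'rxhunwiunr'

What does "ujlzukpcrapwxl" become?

crapwxlujlzukp

The transformation: swap the front and back halves of the string.
For "ujlzukpcrapwxl" the result is "crapwxlujlzukp".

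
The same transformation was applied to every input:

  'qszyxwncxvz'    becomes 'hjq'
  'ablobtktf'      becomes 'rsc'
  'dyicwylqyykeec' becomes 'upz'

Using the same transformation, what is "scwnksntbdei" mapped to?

Looking at the pairs, the operation is to shift every letter 9 places backward in the alphabet (wrapping around), then keep only the first 3 characters.
Working it through for "scwnksntbdei": intermediate "jtnebjeksuvz", final "jtn".

jtn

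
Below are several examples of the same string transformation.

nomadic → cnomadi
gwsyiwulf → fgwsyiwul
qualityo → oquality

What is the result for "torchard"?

Looking at the pairs, the operation is to move the last character to the front.
"torchard" → "dtorchar".

dtorchar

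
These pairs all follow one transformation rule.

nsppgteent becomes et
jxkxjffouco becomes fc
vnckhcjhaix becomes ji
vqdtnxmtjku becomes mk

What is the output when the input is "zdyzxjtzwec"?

What's happening: keep one character in every 3, starting at position 1 (positions 1st, 4th, 7th, ...), then delete the first 2 characters.
So "zdyzxjtzwec" becomes "te".

te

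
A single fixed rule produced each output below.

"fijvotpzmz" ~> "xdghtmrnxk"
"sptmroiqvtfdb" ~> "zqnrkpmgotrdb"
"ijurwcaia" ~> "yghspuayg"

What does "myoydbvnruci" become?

The pattern: move the last character to the front, then shift every letter 2 places backward in the alphabet (wrapping around).
Working it through for "myoydbvnruci": intermediate "imyoydbvnruc", final "gkwmwbztlpsa".

gkwmwbztlpsa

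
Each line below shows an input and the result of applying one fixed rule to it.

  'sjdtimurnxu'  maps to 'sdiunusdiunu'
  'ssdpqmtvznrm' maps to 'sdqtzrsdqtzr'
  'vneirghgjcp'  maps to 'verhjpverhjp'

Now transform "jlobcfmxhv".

The rule is to keep every other character starting from the first (positions 1st, 3rd, 5th, ...), then write the whole string twice.
Working it through for "jlobcfmxhv": intermediate "jocmh", final "jocmhjocmh".

jocmhjocmh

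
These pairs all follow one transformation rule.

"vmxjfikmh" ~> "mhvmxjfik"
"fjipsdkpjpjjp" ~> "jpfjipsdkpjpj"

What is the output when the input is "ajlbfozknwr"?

wrajlbfozkn

The pattern: move the last 2 characters to the front (rotate right by 2).
Applying that to "ajlbfozknwr" gives "wrajlbfozkn".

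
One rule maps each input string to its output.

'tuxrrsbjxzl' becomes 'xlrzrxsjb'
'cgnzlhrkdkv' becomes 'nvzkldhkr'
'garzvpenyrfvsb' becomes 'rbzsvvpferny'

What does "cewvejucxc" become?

wcvxecju

Rule — delete the first 2 characters, then take characters alternately from the front and the back (1st, last, 2nd, 2nd-last, ...).
Applying both steps to "cewvejucxc": "wvejucxc", then "wcvxecju".
(Check on "garzvpenyrfvsb": → "rzvpenyrfvsb" → "rbzsvvpferny" ✓)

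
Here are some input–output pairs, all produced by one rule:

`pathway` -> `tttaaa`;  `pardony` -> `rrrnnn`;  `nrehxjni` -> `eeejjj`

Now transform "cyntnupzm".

nnnuuummm

The pattern: keep one character in every 3, starting at position 3 (positions 3rd, 6th, 9th, ...), then repeat every character 3 times.
Starting from "cyntnupzm": after the first operation, "num"; after the second, "nnnuuummm".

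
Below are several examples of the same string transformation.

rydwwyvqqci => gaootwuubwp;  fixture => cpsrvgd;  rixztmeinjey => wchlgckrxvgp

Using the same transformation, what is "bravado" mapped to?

Each output is the input with this applied: reverse the string, then shift every letter 2 places backward in the alphabet (wrapping around).
Starting from "bravado": after the first operation, "odavarb"; after the second, "mbytypz".

mbytypz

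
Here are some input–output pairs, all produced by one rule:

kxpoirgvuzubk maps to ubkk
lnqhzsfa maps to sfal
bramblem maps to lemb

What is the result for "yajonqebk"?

The rule is to move the first character to the end, then keep only the last 4 characters.
On "yajonqebk": the first step gives "ajonqebky", and the second then gives "ebky".
(Check on "bramblem": → "ramblemb" → "lemb" ✓)

ebky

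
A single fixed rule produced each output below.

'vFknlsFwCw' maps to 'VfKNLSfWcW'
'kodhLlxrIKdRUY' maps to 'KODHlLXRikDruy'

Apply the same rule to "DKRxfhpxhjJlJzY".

What's happening: flip the case of every letter.
For "DKRxfhpxhjJlJzY" the result is "dkrXFHPXHJjLjZy".

dkrXFHPXHJjLjZy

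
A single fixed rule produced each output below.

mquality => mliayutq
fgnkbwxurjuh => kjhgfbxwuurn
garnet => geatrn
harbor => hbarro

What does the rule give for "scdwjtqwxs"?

sqjdcxwwts

Each output is the input with this applied: sort the characters into reverse alphabetical order, then swap the front and back halves of the string.
Working it through for "scdwjtqwxs": intermediate "xwwtssqjdc", final "sqjdcxwwts".
(Check on "garnet": → "trngea" → "geatrn" ✓)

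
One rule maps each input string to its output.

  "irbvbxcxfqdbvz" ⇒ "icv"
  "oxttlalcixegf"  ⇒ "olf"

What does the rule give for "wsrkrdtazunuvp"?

wtv

Each output is the input with this applied: keep every other character starting from the first (positions 1st, 3rd, 5th, ...), then keep one character in every 3, starting at position 1 (positions 1st, 4th, 7th, ...).
Working it through for "wsrkrdtazunuvp": intermediate "wrrtznv", final "wtv".
(Check on "oxttlalcixegf": → "otllief" → "olf" ✓)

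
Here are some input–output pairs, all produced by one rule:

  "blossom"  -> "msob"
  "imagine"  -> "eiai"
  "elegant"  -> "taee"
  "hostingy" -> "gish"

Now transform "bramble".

What's happening: keep every other character starting from the first (positions 1st, 3rd, 5th, ...), then reverse the string.
"bramble" → "babe" → "ebab".

ebab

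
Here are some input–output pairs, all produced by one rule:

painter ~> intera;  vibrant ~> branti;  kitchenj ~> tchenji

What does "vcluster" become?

The transformation: delete the first character, then move the first character to the end.
For "vcluster", step one produces "cluster"; step two turns that into "lusterc".

lusterc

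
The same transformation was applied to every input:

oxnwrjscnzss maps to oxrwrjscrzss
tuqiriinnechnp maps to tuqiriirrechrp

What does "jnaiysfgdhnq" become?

jraiysfgdhrq

In each case the input is transformed by: replace every "n" with "r".
On "jnaiysfgdhnq" that produces "jraiysfgdhrq".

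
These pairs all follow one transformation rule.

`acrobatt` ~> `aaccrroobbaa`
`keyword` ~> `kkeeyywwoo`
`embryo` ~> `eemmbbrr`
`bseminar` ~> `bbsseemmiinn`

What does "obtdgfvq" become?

oobbttddggff

Rule — delete the last 2 characters, then double every character.
"obtdgfvq" → "obtdgf" → "oobbttddggff".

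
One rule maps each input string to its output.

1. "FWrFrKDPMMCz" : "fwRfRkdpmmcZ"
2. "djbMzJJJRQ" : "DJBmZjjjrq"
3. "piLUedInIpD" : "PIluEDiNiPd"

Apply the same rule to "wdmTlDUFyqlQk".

WDMtLdufYQLqK

In each case the input is transformed by: flip the case of every letter.
Applying that to "wdmTlDUFyqlQk" gives "WDMtLdufYQLqK".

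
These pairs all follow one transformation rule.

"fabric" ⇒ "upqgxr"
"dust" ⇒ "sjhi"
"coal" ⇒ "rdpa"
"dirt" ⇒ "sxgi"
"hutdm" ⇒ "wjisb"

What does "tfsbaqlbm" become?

iuhqpfaqb

Looking at the pairs, the operation is to shift every letter 11 places backward in the alphabet (wrapping around).
"tfsbaqlbm" → "iuhqpfaqb".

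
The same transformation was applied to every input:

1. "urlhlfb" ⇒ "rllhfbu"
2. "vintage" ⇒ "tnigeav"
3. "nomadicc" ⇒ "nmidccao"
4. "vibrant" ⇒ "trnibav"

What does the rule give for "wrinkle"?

rnlkiew

What's happening: sort the characters into reverse alphabetical order, then move the first character to the end.
For "wrinkle", step one produces "wrnlkie"; step two turns that into "rnlkiew".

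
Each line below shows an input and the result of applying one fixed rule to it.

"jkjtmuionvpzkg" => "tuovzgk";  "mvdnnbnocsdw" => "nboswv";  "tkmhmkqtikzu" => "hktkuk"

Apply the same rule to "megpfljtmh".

The transformation: keep every other character starting from the second (positions 2nd, 4th, 6th, ...), then move the first character to the end.
"megpfljtmh" → "plthe".

plthe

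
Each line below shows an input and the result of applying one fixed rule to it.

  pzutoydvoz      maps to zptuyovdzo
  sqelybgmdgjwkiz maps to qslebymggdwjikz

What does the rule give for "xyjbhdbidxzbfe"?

yxbjdhibxdbzef

The pattern: swap each adjacent pair of characters (1↔2, 3↔4, ...).
For "xyjbhdbidxzbfe" the result is "yxbjdhibxdbzef".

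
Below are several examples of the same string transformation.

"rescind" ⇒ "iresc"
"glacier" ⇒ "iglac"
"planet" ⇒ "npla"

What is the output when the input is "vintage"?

The pattern: delete the last 2 characters, then move the last character to the front.
For "vintage", step one produces "vinta"; step two turns that into "avint".

avint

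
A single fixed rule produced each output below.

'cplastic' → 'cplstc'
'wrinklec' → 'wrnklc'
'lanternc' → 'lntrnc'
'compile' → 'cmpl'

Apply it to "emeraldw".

Looking at the pairs, the operation is to remove every vowel.
On "emeraldw" that produces "mrldw".

mrldw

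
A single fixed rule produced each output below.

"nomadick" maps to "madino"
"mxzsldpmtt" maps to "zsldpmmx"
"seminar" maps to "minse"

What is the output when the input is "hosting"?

stiho

Each output is the input with this applied: delete the last 2 characters, then move the first 2 characters to the end (rotate left by 2).
Starting from "hosting": after the first operation, "hosti"; after the second, "stiho".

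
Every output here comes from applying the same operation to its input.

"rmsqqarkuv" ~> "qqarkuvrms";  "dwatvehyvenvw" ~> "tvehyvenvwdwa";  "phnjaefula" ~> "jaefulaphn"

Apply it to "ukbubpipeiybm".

Rule — move the first 3 characters to the end (rotate left by 3).
"ukbubpipeiybm" → "ubpipeiybmukb".

ubpipeiybmukb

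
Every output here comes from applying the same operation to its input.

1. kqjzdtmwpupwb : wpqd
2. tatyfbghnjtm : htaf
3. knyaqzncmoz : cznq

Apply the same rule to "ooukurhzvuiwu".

The transformation: keep one character in every 3, starting at position 2 (positions 2nd, 5th, 8th, ...), then swap the front and back halves of the string.
"ooukurhzvuiwu" → "ouzi" → "ziou".

ziou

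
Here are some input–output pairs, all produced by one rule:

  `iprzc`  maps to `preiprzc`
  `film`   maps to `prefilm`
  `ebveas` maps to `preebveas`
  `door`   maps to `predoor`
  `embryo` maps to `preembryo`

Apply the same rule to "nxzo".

The pattern: prepend "pre".
Doing the same to "nxzo": "prenxzo".

prenxzo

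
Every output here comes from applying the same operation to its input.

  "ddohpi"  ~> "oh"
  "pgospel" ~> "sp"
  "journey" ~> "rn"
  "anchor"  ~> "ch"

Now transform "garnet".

rn

Rule — move the last 2 characters to the front (rotate right by 2), then keep only the last 2 characters.
Applying both steps to "garnet": "etgarn", then "rn".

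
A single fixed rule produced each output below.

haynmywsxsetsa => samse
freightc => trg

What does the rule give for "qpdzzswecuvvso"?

spzev

The pattern: move the last 2 characters to the front (rotate right by 2), then keep one character in every 3, starting at position 1 (positions 1st, 4th, 7th, ...).
Starting from "qpdzzswecuvvso": after the first operation, "soqpdzzswecuvv"; after the second, "spzev".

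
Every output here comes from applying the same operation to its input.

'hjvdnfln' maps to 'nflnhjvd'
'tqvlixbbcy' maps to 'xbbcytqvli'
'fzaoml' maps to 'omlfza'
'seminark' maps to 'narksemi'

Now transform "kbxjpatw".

The pattern: swap the front and back halves of the string.
On "kbxjpatw" that produces "patwkbxj".

patwkbxj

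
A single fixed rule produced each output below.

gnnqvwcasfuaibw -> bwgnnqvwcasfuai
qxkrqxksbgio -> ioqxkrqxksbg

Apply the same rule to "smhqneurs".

The pattern: move the last 2 characters to the front (rotate right by 2).
For "smhqneurs" the result is "rssmhqneu".

rssmhqneu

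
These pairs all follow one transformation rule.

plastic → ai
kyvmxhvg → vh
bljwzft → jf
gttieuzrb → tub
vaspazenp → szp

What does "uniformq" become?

The pattern: keep one character in every 3, starting at position 3 (positions 3rd, 6th, 9th, ...).
So "uniformq" becomes "ir".

ir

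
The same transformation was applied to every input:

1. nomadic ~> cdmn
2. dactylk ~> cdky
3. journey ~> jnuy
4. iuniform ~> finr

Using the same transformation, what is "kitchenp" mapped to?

hknt

The rule is to keep every other character starting from the first (positions 1st, 3rd, 5th, ...), then sort the characters into alphabetical order.
Working it through for "kitchenp": intermediate "kthn", final "hknt".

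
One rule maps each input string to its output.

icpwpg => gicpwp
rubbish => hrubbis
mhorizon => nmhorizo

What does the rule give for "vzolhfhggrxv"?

vvzolhfhggrx

What's happening: move the last character to the front.
Doing the same to "vzolhfhggrxv": "vvzolhfhggrx".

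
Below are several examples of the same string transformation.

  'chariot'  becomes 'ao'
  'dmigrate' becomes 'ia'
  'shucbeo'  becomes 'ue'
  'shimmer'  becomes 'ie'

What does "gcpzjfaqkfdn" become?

Rule — keep one character in every 3, starting at position 3 (positions 3rd, 6th, 9th, ...).
So "gcpzjfaqkfdn" becomes "pfkn".

pfkn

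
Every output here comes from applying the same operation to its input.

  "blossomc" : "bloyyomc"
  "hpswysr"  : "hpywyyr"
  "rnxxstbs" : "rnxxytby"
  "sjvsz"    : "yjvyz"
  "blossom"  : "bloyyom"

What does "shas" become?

Looking at the pairs, the operation is to replace every "s" with "y".
On "shas" that produces "yhay".

yhay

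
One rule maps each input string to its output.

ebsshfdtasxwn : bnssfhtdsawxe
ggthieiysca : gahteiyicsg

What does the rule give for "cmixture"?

mexiutcr

What's happening: swap the first and last characters, then swap each adjacent pair of characters (1↔2, 3↔4, ...).
"cmixture" → "emixturc" → "mexiutcr".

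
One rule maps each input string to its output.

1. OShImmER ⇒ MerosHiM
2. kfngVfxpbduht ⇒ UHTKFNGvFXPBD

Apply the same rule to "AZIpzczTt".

ZtTaziPZC

The rule is to move the last 3 characters to the front (rotate right by 3), then flip the case of every letter.
For "AZIpzczTt", step one produces "zTtAZIpzc"; step two turns that into "ZtTaziPZC".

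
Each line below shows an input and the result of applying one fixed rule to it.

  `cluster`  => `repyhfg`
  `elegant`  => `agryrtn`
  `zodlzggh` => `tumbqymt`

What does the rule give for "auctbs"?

ofnhpg

The rule is to move the last 2 characters to the front (rotate right by 2), then shift every letter 13 places forward in the alphabet (wrapping around) — i.e. ROT13.
Applying both steps to "auctbs": "bsauct", then "ofnhpg".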